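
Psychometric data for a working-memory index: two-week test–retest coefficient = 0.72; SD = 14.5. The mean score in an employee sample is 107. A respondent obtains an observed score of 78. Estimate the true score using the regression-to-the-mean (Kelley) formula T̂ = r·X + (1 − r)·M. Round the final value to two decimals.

86.12

T̂ = 0.720(78) + 0.280(107) ≃ 86.120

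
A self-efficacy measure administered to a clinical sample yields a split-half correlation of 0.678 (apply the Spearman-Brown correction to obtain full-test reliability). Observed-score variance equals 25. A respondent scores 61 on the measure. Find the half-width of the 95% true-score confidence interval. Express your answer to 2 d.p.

SD = √25 ≈ 5.0000
Full-length reliability (Spearman-Brown) = 2(0.678)/(1+0.678) ≈ 0.8081
SEM = 5.0000 × √(1 − 0.8081) = 5.0000 × √0.1919 ≈ 5.0000 × 0.4381 ≈ 2.1903
1.96 × SEM ≈ 4.2930

4.29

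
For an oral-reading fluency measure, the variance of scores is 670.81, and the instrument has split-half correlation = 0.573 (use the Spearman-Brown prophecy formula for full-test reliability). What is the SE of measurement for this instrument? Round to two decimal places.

13.49

σ = 670.81^(1/2) = 25.9000
r_full = 2·0.573 / (1 + 0.573) ≃ 0.7285
The standard error of measurement is 25.9000×√(1 − 0.7285) ≃ 25.9000×0.5210 ≃ 13.4943.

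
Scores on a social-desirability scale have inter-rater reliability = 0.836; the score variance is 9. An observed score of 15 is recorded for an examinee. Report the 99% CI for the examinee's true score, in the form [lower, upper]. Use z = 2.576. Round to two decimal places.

[11.87, 18.13]

SD = √9 = 3.0000
The standard error of measurement is 3.0000·√(1 − 0.8360) ≈ 3.0000·0.4050 ≈ 1.2149.
Half-width = 2.576·1.2149 ≈ 3.1296
CI = 15 ± 3.1296 → [11.8704, 18.1296]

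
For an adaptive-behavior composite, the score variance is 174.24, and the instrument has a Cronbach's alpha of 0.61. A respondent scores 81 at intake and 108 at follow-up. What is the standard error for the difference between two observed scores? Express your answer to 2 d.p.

σ = 174.24^(1/2) = 13.2000
SEM = 13.2000·√(1 − 0.6100) ≃ 8.2434
SE_diff = √2 · SEM ≃ 11.6579

11.66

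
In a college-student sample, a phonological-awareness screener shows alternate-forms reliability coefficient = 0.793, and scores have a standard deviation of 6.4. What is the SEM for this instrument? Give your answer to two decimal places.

SEM = 6.400 * √(1 − 0.793) = 6.400 * √0.207 ≃ 6.400 * 0.455 ≃ 2.912

2.91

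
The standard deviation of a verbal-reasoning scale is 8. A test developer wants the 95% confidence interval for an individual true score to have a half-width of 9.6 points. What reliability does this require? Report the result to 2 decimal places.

0.63

SEM needed = half-width / z = 9.6/1.96 ≈ 4.8980
Required reliability = 1 − (SEM/SD)² = 1 − 0.3748 ≈ 0.6252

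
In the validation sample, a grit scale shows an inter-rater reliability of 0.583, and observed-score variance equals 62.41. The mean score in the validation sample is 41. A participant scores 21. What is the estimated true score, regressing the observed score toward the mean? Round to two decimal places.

29.34

Estimated true score = 0.583*21 + (1 − 0.583)*41 ≈ 29.340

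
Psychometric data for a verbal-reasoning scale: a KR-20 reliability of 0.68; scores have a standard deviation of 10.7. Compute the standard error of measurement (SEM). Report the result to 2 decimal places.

SEM = 10.700×√(1 − 0.680) ≃ 6.053

6.05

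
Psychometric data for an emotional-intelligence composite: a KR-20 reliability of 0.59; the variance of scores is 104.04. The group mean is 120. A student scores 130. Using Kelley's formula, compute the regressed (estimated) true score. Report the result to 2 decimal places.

125.90

T̂ = 0.5900(130) + 0.4100(120) ≈ 125.9000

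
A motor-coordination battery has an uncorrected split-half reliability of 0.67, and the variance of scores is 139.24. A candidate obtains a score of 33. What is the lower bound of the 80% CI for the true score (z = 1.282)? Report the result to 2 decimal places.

SD = √139.24 = 11.80000
Spearman-Brown: r = 2(0.67) / (1 + 0.67) = 1.34000 / 1.67000 ≃ 0.80240
SEM = 11.80000×√(1 − 0.80240) ≃ 5.24543
Margin = 1.282 × 5.24543 ≃ 6.72464
Lower limit = 33 − 6.72464 ≃ 26.27536

26.28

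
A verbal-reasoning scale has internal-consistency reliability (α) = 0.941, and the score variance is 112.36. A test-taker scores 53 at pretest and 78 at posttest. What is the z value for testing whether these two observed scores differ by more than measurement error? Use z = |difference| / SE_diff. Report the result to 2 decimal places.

σ = 112.36^(1/2) = 10.600
SEM = 10.600·√(1 − 0.941) ≃ 2.575
SE_diff = √2 · SEM ≃ 3.641
z = |53 − 78| / 3.641 = 25 / 3.641 ≃ 6.866

6.87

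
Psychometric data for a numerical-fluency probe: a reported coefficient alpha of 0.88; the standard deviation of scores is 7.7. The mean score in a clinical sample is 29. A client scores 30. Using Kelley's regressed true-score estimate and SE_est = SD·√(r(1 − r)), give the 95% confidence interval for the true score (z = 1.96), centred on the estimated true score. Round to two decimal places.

[24.98, 34.78]

Estimated true score = 0.880×30 + (1 − 0.880)×29 ≈ 29.880
SE_est = SD × √(r(1 − r)) = 7.700 × √0.106 ≈ 7.700 × 0.325 ≈ 2.502
CI = 29.880 ± 1.96 × 2.502 → [24.976, 34.784]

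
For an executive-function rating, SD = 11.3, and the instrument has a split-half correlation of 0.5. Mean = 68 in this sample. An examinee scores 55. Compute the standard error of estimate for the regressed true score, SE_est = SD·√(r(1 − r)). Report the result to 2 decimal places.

5.33

r_full = 2·0.5 / (1 + 0.5) ≈ 0.667
SE_est = SD · √(r(1 − r)) = 11.300 · √0.222 ≈ 11.300 · 0.471 ≈ 5.327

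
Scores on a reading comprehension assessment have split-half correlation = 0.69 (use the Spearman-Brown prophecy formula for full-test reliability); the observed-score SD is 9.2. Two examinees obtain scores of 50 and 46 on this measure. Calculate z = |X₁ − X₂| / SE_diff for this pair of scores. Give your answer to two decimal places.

Full-length reliability (Spearman-Brown) = 2(0.69)/(1+0.69) ≈ 0.817
SEM = 9.200 × √(1 − 0.817) = 9.200 × √0.183 ≈ 9.200 × 0.428 ≈ 3.940
SE_diff = SEM × √2 ≈ 3.940 × 1.414 ≈ 5.572
z = |50 − 46| / 5.572 = 4 / 5.572 ≈ 0.718

0.72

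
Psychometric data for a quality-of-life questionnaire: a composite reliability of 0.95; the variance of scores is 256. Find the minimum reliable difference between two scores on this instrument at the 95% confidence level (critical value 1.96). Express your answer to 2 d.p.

σ = 256^(1/2) = 16.000
SEM = 16.000 · √(1 − 0.950) = 16.000 · √0.050 ≈ 16.000 · 0.224 ≈ 3.578
SE_diff = SEM · √2 ≈ 3.578 · 1.414 ≈ 5.060
Smallest detectable difference = 1.96·5.060 ≈ 9.917

9.92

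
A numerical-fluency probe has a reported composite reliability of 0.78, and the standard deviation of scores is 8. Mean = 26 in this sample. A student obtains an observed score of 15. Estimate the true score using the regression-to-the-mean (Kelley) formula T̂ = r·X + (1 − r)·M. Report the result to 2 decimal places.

17.42

T̂ = 0.780(15) + 0.220(26) ≃ 17.420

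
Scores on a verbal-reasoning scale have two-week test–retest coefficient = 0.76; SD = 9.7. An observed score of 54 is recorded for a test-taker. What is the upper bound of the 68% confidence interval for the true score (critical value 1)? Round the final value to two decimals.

SEM = 9.7000·√(1 − 0.7600) ≈ 4.7520
Margin = 1 · 4.7520 ≈ 4.7520
Upper limit = 54 + 4.7520 ≈ 58.7520

58.75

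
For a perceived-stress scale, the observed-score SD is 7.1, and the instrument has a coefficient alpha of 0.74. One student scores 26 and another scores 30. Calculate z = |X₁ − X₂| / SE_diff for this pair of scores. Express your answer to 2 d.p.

SEM = 7.1000 * √(1 − 0.7400) = 7.1000 * √0.2600 ≈ 7.1000 * 0.5099 ≈ 3.6203
SE_diff = SEM * √2 ≈ 3.6203 * 1.4142 ≈ 5.1199
z = 4 / 5.1199 ≈ 0.7813

0.78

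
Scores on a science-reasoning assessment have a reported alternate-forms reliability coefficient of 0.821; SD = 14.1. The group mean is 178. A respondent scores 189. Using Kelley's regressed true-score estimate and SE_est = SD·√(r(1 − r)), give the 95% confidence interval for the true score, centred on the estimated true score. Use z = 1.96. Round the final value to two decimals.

[176.44, 197.63]

T̂ = r·X + (1 − r)·M = 0.82100·189 + 0.17900·178 = 155.16900 + 31.86200 ≃ 187.03100
SE_est = SD · √(r(1 − r)) = 14.10000 · √0.14696 ≃ 14.10000 · 0.38335 ≃ 5.40527
95% CI: 187.03100 ± 10.59432 ≃ (176.43668, 197.62532)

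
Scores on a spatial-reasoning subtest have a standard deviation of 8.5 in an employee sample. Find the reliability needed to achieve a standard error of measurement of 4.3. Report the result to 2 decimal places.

0.74

Required reliability = 1 − (SEM/SD)² = 1 − 0.2559 ≈ 0.7441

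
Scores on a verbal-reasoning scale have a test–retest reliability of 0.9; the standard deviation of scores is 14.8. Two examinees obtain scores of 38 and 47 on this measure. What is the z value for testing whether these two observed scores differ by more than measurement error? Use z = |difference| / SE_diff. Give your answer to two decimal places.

The standard error of measurement is 14.800×√(1 − 0.900) ≈ 14.800×0.316 ≈ 4.680.
SE_diff = √2 × SEM ≈ 6.619
z = 9 / 6.619 ≈ 1.360

1.36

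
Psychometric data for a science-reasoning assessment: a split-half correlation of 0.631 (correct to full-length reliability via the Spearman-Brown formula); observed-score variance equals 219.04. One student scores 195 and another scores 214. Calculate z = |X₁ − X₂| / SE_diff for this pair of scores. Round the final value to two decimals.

σ = 219.04^(1/2) = 14.800
r_full = 2·0.631 / (1 + 0.631) ≈ 0.774
SEM = 14.800 × √(1 − 0.774) = 14.800 × √0.226 ≈ 14.800 × 0.476 ≈ 7.040
Standard error of the difference = 7.040·√2 ≈ 9.955
z = |195 − 214| / 9.955 = 19 / 9.955 ≈ 1.908

1.91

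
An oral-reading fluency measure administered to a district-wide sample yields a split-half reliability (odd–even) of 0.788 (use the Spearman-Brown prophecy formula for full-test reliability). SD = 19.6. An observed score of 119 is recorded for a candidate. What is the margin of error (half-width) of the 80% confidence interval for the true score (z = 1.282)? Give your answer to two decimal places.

r_full = 2·0.788 / (1 + 0.788) ≃ 0.8814
SEM = 19.6000 × √(1 − 0.8814) = 19.6000 × √0.1186 ≃ 19.6000 × 0.3443 ≃ 6.7490
Half-width = 1.282×6.7490 ≃ 8.6522

8.65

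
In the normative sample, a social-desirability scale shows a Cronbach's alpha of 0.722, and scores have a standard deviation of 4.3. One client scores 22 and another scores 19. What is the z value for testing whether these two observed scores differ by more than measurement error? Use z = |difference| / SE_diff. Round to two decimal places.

0.94

The standard error of measurement is 4.3000*√(1 − 0.7220) ≈ 4.3000*0.5273 ≈ 2.2672.
SE_diff = SEM * √2 ≈ 2.2672 * 1.4142 ≈ 3.2063
z = 3 / 3.2063 ≈ 0.9357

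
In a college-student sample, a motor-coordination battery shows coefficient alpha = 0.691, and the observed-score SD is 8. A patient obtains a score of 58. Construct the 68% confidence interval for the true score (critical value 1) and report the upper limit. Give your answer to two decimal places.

62.45

SEM = 8.000×√(1 − 0.691) ≈ 4.447
Margin = 1 × 4.447 ≈ 4.447
Upper limit = 58 + 4.447 ≈ 62.447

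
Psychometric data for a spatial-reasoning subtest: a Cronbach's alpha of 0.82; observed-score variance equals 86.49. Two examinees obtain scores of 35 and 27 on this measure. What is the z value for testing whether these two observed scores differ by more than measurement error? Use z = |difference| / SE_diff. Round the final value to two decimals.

1.43

σ = 86.49^(1/2) = 9.3000
SEM = 9.3000 * √(1 − 0.8200) = 9.3000 * √0.1800 ≈ 9.3000 * 0.4243 ≈ 3.9457
SE_diff = SEM * √2 ≈ 3.9457 * 1.4142 ≈ 5.5800
z = |35 − 27| / 5.5800 = 8 / 5.5800 ≈ 1.4337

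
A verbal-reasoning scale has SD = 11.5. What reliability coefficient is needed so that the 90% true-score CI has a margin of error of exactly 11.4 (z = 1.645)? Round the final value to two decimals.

0.64

Required SEM = 11.4 / 1.645 ≃ 6.930
r = 1 − (SEM / SD)² = 1 − (6.930 / 11.5)² ≃ 1 − 0.363 ≃ 0.637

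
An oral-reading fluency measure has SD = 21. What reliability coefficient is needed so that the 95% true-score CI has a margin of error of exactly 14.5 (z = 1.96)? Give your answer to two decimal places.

Required SEM = 14.5 / 1.96 ≃ 7.3980
r = 1 − (SEM / SD)² = 1 − (7.3980 / 21)² ≃ 1 − 0.1241 ≃ 0.8759

0.88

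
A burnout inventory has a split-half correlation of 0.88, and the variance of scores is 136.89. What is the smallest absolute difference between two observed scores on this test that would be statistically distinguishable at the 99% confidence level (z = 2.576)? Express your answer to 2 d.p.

10.77

SD = √136.89 = 11.700
Spearman-Brown: r = 2(0.88) / (1 + 0.88) = 1.760 / 1.880 ≃ 0.936
SEM = 11.700 * √(1 − 0.936) = 11.700 * √0.064 ≃ 11.700 * 0.253 ≃ 2.956
SE_diff = √2 * SEM ≃ 4.180
Minimum reliable difference = 2.576 * SE_diff ≃ 2.576 * 4.180 ≃ 10.769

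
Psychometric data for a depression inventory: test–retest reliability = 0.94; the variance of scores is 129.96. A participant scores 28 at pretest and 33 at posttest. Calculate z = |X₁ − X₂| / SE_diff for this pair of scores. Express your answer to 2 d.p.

1.27

SD = √129.96 ≈ 11.400
SEM = 11.400×√(1 − 0.940) ≈ 2.792
Standard error of the difference = 2.792·√2 ≈ 3.949
z = 5 / 3.949 ≈ 1.266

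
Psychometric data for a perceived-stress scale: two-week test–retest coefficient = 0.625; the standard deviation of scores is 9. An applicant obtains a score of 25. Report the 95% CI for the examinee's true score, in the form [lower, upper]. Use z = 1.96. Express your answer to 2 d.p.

SEM = 9.0000 * √(1 − 0.6250) = 9.0000 * √0.3750 ≃ 9.0000 * 0.6124 ≃ 5.5114
Half-width = 1.96*5.5114 ≃ 10.8022
95% CI: 25 ± 10.8022 = [14.1978, 35.8022]

[14.20, 35.80]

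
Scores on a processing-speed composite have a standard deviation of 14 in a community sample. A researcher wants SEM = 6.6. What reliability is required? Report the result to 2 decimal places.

0.78

r = 1 − (6.60000/14)² ≈ 1 − 0.22224 ≈ 0.77776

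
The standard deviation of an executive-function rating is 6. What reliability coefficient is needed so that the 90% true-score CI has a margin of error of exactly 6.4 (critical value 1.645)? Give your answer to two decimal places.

0.58

SEM needed = half-width / z = 6.4/1.645 ≈ 3.891
Required reliability = 1 − (SEM/SD)² = 1 − 0.420 ≈ 0.580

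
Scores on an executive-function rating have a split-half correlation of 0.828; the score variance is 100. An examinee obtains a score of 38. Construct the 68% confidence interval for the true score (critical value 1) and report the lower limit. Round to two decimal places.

σ = 100^(1/2) = 10.000
r_full = 2·0.828 / (1 + 0.828) ≈ 0.906
SEM = 10.000 * √(1 − 0.906) = 10.000 * √0.094 ≈ 10.000 * 0.307 ≈ 3.067
Margin = 1 * 3.067 ≈ 3.067
Lower limit = 38 − 3.067 ≈ 34.933

34.93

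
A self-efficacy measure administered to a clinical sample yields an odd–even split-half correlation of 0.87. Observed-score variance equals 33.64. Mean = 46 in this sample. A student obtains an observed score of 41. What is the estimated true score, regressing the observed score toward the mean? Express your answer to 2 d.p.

Spearman-Brown: r = 2(0.87) / (1 + 0.87) = 1.7400 / 1.8700 ≈ 0.9305
T̂ = r·X + (1 − r)·M = 0.9305·41 + 0.0695·46 ≈ 38.1497 + 3.1979 ≈ 41.3476

41.35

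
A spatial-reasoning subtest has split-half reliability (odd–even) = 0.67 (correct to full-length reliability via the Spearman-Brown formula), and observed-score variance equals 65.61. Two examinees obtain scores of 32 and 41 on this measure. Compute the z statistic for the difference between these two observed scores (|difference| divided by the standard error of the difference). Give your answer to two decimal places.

SD = √65.61 ≃ 8.1000
Spearman-Brown: r = 2(0.67) / (1 + 0.67) = 1.3400 / 1.6700 ≃ 0.8024
SEM = 8.1000·√(1 − 0.8024) ≃ 3.6007
SE_diff = √2 · SEM ≃ 5.0921
z = 9 / 5.0921 ≃ 1.7674

1.77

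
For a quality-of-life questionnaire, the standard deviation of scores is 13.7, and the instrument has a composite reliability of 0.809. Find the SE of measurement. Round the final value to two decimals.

SEM = 13.700*√(1 − 0.809) ≈ 5.987

5.99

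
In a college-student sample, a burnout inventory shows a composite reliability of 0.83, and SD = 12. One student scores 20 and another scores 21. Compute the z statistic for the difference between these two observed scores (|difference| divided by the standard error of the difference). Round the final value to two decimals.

0.14

SEM = 12.0000 * √(1 − 0.8300) = 12.0000 * √0.1700 ≈ 12.0000 * 0.4123 ≈ 4.9477
Standard error of the difference = 4.9477·√2 ≈ 6.9971
z = 1 / 6.9971 ≈ 0.1429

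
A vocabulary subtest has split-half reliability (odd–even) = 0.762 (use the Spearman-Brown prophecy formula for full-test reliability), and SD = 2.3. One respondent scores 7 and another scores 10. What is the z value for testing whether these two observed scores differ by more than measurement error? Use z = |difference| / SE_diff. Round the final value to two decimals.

r_full = 2·0.762 / (1 + 0.762) ≈ 0.86493
SEM = 2.30000×√(1 − 0.86493) ≈ 0.84530
SE_diff = √2 × SEM ≈ 1.19544
z = |7 − 10| / 1.19544 = 3 / 1.19544 ≈ 2.50953

2.51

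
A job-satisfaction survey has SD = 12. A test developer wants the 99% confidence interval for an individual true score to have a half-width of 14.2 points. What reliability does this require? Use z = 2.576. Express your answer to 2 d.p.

0.79

SEM needed = half-width / z = 14.2/2.576 ≈ 5.5124
Required reliability = 1 − (SEM/SD)² = 1 − 0.2110 ≈ 0.7890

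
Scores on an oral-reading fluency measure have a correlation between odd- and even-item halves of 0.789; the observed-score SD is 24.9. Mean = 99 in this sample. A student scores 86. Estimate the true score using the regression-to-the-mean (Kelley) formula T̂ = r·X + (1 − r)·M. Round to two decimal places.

87.53

Full-length reliability (Spearman-Brown) = 2(0.789)/(1+0.789) ≃ 0.882
T̂ = r·X + (1 − r)·M = 0.882*86 + 0.118*99 ≃ 75.857 + 11.676 ≃ 87.533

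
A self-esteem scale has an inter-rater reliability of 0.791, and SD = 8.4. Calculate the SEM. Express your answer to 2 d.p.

The standard error of measurement is 8.4000·√(1 − 0.7910) ≃ 8.4000·0.4572 ≃ 3.8402.

3.84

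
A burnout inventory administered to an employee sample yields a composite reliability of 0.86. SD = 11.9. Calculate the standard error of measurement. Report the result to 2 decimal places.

The standard error of measurement is 11.90000·√(1 − 0.86000) ≈ 11.90000·0.37417 ≈ 4.45257.

4.45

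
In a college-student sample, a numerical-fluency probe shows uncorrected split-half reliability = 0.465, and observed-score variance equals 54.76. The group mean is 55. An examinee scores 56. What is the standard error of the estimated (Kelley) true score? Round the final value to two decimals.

SD = √54.76 ≃ 7.4000
Spearman-Brown: r = 2(0.465) / (1 + 0.465) = 0.9300 / 1.4650 ≃ 0.6348
SE_est = 7.4000·√[r(1 − r)] ≃ 3.5630

3.56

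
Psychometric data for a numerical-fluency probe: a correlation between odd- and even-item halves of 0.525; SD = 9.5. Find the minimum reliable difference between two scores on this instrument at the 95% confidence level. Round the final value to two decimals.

14.70

Spearman-Brown: r = 2(0.525) / (1 + 0.525) = 1.050 / 1.525 ≃ 0.689
The standard error of measurement is 9.500*√(1 − 0.689) ≃ 9.500*0.558 ≃ 5.302.
SE_diff = SEM * √2 ≃ 5.302 * 1.414 ≃ 7.498
Minimum reliable difference = 1.96 * SE_diff ≃ 1.96 * 7.498 ≃ 14.696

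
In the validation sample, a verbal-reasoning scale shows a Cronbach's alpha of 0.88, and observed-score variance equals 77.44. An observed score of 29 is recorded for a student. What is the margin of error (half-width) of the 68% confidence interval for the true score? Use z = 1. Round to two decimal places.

SD = √77.44 = 8.8000
SEM = 8.8000 × √(1 − 0.8800) = 8.8000 × √0.1200 ≈ 8.8000 × 0.3464 ≈ 3.0484
Margin = 1 × 3.0484 ≈ 3.0484

3.05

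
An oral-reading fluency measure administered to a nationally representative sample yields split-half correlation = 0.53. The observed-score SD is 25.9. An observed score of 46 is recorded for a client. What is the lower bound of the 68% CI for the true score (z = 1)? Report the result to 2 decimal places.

Full-length reliability (Spearman-Brown) = 2(0.53)/(1+0.53) ≃ 0.693
The standard error of measurement is 25.900*√(1 − 0.693) ≃ 25.900*0.554 ≃ 14.355.
Margin = 1 * 14.355 ≃ 14.355
Lower bound: 46 − 14.355 = 31.645

31.65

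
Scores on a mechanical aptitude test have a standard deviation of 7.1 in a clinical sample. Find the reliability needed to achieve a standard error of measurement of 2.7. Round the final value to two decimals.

r = 1 − (SEM / SD)² = 1 − (2.700 / 7.1)² ≃ 1 − 0.145 ≃ 0.855

0.86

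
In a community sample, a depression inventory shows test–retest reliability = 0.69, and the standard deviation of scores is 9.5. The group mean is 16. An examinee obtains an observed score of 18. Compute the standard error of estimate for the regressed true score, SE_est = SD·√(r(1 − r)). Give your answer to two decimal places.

SE_est = 9.50000·√(0.69000·0.31000) ≈ 4.39369

4.39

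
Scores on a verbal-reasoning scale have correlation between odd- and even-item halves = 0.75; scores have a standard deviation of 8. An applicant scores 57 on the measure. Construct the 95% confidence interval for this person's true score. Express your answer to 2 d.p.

[51.07, 62.93]

Full-length reliability (Spearman-Brown) = 2(0.75)/(1+0.75) ≃ 0.857
SEM = 8.000 · √(1 − 0.857) = 8.000 · √0.143 ≃ 8.000 · 0.378 ≃ 3.024
1.96 · SEM ≃ 5.926
95% CI: 57 ± 5.926 = [51.074, 62.926]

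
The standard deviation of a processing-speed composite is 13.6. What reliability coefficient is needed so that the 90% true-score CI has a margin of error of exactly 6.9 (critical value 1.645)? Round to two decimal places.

Required SEM = 6.9 / 1.645 ≈ 4.1945
Required reliability = 1 − (SEM/SD)² = 1 − 0.0951 ≈ 0.9049

0.90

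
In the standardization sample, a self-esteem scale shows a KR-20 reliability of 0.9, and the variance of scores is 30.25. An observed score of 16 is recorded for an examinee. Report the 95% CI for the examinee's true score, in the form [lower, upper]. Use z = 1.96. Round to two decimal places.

σ = 30.25^(1/2) = 5.50000
SEM = 5.50000 * √(1 − 0.90000) = 5.50000 * √0.10000 ≈ 5.50000 * 0.31623 ≈ 1.73925
1.96 * SEM ≈ 3.40894
Interval: (12.59106, 19.40894)

[12.59, 19.41]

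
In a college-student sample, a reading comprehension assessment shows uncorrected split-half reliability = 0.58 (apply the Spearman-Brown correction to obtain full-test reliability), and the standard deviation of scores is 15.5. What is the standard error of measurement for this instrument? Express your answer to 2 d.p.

7.99

Spearman-Brown: r = 2(0.58) / (1 + 0.58) = 1.160 / 1.580 ≈ 0.734
SEM = 15.500 · √(1 − 0.734) = 15.500 · √0.266 ≈ 15.500 · 0.516 ≈ 7.991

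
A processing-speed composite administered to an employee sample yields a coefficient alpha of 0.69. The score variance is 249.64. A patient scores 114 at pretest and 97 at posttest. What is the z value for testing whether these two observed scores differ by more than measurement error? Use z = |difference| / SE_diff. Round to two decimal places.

1.37

σ = 249.64^(1/2) = 15.800
SEM = 15.800×√(1 − 0.690) ≈ 8.797
SE_diff = √2 × SEM ≈ 12.441
z = |114 − 97| / 12.441 = 17 / 12.441 ≈ 1.366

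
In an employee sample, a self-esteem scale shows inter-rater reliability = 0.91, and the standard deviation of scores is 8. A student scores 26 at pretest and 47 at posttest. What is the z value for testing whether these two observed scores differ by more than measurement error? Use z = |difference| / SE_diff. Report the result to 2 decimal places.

6.19

SEM = 8.0000×√(1 − 0.9100) ≃ 2.4000
SE_diff = SEM × √2 ≃ 2.4000 × 1.4142 ≃ 3.3941
z = 21 / 3.3941 ≃ 6.1872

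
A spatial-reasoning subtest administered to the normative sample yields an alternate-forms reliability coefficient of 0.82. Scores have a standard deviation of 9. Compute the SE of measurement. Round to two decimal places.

3.82

SEM = 9.0000 * √(1 − 0.8200) = 9.0000 * √0.1800 ≈ 9.0000 * 0.4243 ≈ 3.8184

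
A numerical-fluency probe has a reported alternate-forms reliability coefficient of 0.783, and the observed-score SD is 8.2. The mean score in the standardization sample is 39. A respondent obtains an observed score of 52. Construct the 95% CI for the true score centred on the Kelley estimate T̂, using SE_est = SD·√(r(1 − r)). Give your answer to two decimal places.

[42.55, 55.80]

T̂ = r·X + (1 − r)·M = 0.78300·52 + 0.21700·39 = 40.71600 + 8.46300 ≈ 49.17900
SE_est = 8.20000·√[r(1 − r)] ≈ 3.38006
95% CI: 49.17900 ± 6.62492 ≈ (42.55408, 55.80392)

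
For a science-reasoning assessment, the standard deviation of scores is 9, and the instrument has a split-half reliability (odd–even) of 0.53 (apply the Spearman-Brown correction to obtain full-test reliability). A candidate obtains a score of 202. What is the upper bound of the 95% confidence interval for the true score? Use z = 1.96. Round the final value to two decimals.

Spearman-Brown: r = 2(0.53) / (1 + 0.53) = 1.0600 / 1.5300 ≈ 0.6928
SEM = 9.0000*√(1 − 0.6928) ≈ 4.9882
Margin = 1.96 * 4.9882 ≈ 9.7769
Upper bound: 202 + 9.7769 = 211.7769

211.78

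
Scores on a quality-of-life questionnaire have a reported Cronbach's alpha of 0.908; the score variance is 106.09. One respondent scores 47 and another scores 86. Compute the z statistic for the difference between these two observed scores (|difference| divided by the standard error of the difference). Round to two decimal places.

SD = √106.09 ≃ 10.300
SEM = 10.300·√(1 − 0.908) ≃ 3.124
SE_diff = √2 · SEM ≃ 4.418
z = |47 − 86| / 4.418 = 39 / 4.418 ≃ 8.827

8.83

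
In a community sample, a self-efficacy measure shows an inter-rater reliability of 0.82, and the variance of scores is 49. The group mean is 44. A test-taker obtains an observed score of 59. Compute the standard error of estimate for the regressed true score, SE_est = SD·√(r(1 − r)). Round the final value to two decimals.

SD = √49 ≈ 7.0000
SE_est = 7.0000·√[r(1 − r)] ≈ 2.6893

2.69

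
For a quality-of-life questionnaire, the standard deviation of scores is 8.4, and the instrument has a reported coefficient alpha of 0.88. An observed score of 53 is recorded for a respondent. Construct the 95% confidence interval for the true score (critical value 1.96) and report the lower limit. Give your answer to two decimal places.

47.30

SEM = 8.4000·√(1 − 0.8800) ≈ 2.9098
Margin = 1.96 · 2.9098 ≈ 5.7033
Lower limit = 53 − 5.7033 ≈ 47.2967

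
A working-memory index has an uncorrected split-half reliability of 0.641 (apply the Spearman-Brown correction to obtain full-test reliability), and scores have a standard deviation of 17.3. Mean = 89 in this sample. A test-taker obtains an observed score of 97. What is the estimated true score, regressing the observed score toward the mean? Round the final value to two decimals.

95.25

r_full = 2·0.641 / (1 + 0.641) ≈ 0.781
T̂ = 0.781(97) + 0.219(89) ≈ 95.250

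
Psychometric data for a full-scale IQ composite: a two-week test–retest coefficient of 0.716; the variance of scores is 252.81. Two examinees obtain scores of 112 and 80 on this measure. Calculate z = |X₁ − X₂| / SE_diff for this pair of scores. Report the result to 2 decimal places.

2.67

SD = √252.81 = 15.9000
The standard error of measurement is 15.9000×√(1 − 0.7160) ≈ 15.9000×0.5329 ≈ 8.4734.
SE_diff = SEM × √2 ≈ 8.4734 × 1.4142 ≈ 11.9832
z = |112 − 80| / 11.9832 = 32 / 11.9832 ≈ 2.6704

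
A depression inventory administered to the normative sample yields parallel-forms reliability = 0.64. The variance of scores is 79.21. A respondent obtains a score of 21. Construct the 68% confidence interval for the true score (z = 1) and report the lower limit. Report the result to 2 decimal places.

15.66

SD = √79.21 = 8.9000
SEM = 8.9000 × √(1 − 0.6400) = 8.9000 × √0.3600 ≈ 8.9000 × 0.6000 ≈ 5.3400
Margin = 1 × 5.3400 ≈ 5.3400
Lower bound: 21 − 5.3400 = 15.6600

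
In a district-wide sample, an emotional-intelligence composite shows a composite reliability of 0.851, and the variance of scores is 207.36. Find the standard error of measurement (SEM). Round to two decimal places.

5.56

SD = √207.36 = 14.400
SEM = 14.400 * √(1 − 0.851) = 14.400 * √0.149 ≈ 14.400 * 0.386 ≈ 5.558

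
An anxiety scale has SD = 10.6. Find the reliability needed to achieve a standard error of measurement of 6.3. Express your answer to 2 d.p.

r = 1 − (6.3000/10.6)² ≈ 1 − 0.3532 ≈ 0.6468

0.65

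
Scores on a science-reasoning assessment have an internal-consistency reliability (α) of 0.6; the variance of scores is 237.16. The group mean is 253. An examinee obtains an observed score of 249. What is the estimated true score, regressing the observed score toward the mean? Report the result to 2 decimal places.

T̂ = 0.6000(249) + 0.4000(253) ≈ 250.6000

250.60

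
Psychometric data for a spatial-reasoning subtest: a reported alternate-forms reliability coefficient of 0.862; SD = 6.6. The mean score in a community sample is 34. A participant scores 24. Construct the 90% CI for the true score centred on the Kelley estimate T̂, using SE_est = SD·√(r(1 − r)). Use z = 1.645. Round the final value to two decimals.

T̂ = r·X + (1 − r)·M = 0.8620*24 + 0.1380*34 = 20.6880 + 4.6920 ≈ 25.3800
SE_est = SD * √(r(1 − r)) = 6.6000 * √0.1190 ≈ 6.6000 * 0.3449 ≈ 2.2763
CI = 25.3800 ± 1.645 * 2.2763 → [21.6354, 29.1246]

[21.64, 29.12]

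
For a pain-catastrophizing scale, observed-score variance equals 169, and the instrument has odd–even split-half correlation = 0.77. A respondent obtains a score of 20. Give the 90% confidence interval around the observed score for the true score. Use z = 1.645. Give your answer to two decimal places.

SD = √169 = 13.000
Spearman-Brown: r = 2(0.77) / (1 + 0.77) = 1.540 / 1.770 ≈ 0.870
The standard error of measurement is 13.000*√(1 − 0.870) ≈ 13.000*0.360 ≈ 4.686.
Margin = 1.645 * 4.686 ≈ 7.709
90% CI: 20 ± 7.709 = [12.291, 27.709]

[12.29, 27.71]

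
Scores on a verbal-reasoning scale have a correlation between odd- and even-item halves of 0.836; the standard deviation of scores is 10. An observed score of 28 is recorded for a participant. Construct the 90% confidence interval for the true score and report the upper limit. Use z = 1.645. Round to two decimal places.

32.92

Spearman-Brown: r = 2(0.836) / (1 + 0.836) = 1.672 / 1.836 ≃ 0.911
SEM = 10.000 * √(1 − 0.911) = 10.000 * √0.089 ≃ 10.000 * 0.299 ≃ 2.989
Half-width = 1.645*2.989 ≃ 4.916
Upper bound: 28 + 4.916 = 32.916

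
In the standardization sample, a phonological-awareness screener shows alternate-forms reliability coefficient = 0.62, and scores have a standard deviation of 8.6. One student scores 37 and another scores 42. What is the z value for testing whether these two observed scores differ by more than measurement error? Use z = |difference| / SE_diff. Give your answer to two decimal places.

SEM = 8.6000*√(1 − 0.6200) ≃ 5.3014
SE_diff = √2 * SEM ≃ 7.4973
z = 5 / 7.4973 ≃ 0.6669

0.67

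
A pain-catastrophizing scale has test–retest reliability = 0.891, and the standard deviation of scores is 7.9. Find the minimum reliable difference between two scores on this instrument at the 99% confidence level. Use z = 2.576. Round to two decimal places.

The standard error of measurement is 7.9000×√(1 − 0.8910) ≈ 7.9000×0.3302 ≈ 2.6082.
SE_diff = √2 × SEM ≈ 3.6885
Minimum reliable difference = 2.576 × SE_diff ≈ 2.576 × 3.6885 ≈ 9.5017

9.50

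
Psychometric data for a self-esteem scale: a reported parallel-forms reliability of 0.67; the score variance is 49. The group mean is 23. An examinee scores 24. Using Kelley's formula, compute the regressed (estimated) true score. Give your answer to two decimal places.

23.67

Estimated true score = 0.6700×24 + (1 − 0.6700)×23 ≈ 23.6700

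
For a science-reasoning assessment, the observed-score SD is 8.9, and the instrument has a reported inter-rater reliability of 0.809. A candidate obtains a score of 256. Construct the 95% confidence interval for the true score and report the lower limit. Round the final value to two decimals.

SEM = 8.900 × √(1 − 0.809) = 8.900 × √0.191 ≈ 8.900 × 0.437 ≈ 3.890
Margin = 1.96 × 3.890 ≈ 7.624
Lower limit = 256 − 7.624 ≈ 248.376

248.38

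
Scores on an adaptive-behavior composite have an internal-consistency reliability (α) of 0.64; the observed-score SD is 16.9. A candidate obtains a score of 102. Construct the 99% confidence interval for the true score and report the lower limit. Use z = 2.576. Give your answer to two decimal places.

SEM = 16.9000 * √(1 − 0.6400) = 16.9000 * √0.3600 ≈ 16.9000 * 0.6000 ≈ 10.1400
Margin = 2.576 * 10.1400 ≈ 26.1206
Lower limit = 102 − 26.1206 ≈ 75.8794

75.88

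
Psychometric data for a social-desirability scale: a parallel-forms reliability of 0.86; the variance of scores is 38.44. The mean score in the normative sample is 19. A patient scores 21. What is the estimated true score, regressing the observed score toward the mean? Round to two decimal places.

20.72

T̂ = 0.8600(21) + 0.1400(19) ≈ 20.7200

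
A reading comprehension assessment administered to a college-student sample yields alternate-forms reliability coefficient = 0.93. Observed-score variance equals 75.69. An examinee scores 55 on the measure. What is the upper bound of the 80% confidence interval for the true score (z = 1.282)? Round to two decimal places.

σ = 75.69^(1/2) = 8.700
SEM = 8.700 · √(1 − 0.930) = 8.700 · √0.070 ≃ 8.700 · 0.265 ≃ 2.302
Margin = 1.282 · 2.302 ≃ 2.951
Upper bound: 55 + 2.951 = 57.951

57.95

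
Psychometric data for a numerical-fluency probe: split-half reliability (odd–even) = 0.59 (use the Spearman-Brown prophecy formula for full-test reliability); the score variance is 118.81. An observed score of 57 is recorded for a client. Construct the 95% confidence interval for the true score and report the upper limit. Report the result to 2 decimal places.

SD = √118.81 = 10.90000
Spearman-Brown: r = 2(0.59) / (1 + 0.59) = 1.18000 / 1.59000 ≈ 0.74214
The standard error of measurement is 10.90000·√(1 − 0.74214) ≈ 10.90000·0.50780 ≈ 5.53503.
1.96 · SEM ≈ 10.84866
Upper limit = 57 + 10.84866 ≈ 67.84866

67.85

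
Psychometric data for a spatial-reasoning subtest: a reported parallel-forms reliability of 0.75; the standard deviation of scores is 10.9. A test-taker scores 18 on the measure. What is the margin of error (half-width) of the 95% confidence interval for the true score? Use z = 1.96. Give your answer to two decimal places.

10.68

SEM = 10.90000 * √(1 − 0.75000) = 10.90000 * √0.25000 ≃ 10.90000 * 0.50000 ≃ 5.45000
Margin = 1.96 * 5.45000 ≃ 10.68200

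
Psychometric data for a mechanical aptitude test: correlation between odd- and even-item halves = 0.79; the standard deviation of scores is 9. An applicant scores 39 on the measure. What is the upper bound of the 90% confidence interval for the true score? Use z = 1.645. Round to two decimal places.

Full-length reliability (Spearman-Brown) = 2(0.79)/(1+0.79) ≃ 0.8827
SEM = 9.0000 * √(1 − 0.8827) = 9.0000 * √0.1173 ≃ 9.0000 * 0.3425 ≃ 3.0827
1.645 * SEM ≃ 5.0710
Upper bound: 39 + 5.0710 = 44.0710

44.07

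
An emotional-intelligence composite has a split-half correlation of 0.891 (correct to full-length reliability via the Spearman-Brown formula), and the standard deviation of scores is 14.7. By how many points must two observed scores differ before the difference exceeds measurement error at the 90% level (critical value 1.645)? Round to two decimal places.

8.21

Spearman-Brown: r = 2(0.891) / (1 + 0.891) = 1.78200 / 1.89100 ≈ 0.94236
SEM = 14.70000 · √(1 − 0.94236) = 14.70000 · √0.05764 ≈ 14.70000 · 0.24009 ≈ 3.52927
SE_diff = SEM · √2 ≈ 3.52927 · 1.41421 ≈ 4.99114
Minimum reliable difference = 1.645 · SE_diff ≈ 1.645 · 4.99114 ≈ 8.21043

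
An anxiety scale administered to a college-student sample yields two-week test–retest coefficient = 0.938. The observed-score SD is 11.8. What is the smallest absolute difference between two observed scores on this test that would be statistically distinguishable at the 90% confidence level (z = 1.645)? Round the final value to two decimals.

6.84

SEM = 11.800·√(1 − 0.938) ≃ 2.938
SE_diff = √2 · SEM ≃ 4.155
Minimum reliable difference = 1.645 · SE_diff ≃ 1.645 · 4.155 ≃ 6.835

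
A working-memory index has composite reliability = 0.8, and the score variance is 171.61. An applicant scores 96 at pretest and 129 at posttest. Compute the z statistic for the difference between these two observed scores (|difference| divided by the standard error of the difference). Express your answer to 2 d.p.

3.98

σ = 171.61^(1/2) = 13.1000
SEM = 13.1000 * √(1 − 0.8000) = 13.1000 * √0.2000 ≈ 13.1000 * 0.4472 ≈ 5.8585
SE_diff = √2 * SEM ≈ 8.2852
z = 33 / 8.2852 ≈ 3.9830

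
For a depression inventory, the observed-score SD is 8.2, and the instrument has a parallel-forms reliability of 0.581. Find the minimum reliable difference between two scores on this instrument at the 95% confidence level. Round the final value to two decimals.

SEM = 8.20000*√(1 − 0.58100) ≈ 5.30788
SE_diff = √2 * SEM ≈ 7.50647
Minimum reliable difference = 1.96 * SE_diff ≈ 1.96 * 7.50647 ≈ 14.71268

14.71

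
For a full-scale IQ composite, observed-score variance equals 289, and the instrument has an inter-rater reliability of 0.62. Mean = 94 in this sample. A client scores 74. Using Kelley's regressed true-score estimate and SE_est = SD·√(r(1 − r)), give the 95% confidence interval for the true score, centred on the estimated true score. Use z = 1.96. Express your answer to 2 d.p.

[65.43, 97.77]

SD = √289 ≈ 17.000
Estimated true score = 0.620*74 + (1 − 0.620)*94 ≈ 81.600
SE_est = SD * √(r(1 − r)) = 17.000 * √0.236 ≈ 17.000 * 0.485 ≈ 8.252
CI = 81.600 ± 1.96 * 8.252 → [65.427, 97.773]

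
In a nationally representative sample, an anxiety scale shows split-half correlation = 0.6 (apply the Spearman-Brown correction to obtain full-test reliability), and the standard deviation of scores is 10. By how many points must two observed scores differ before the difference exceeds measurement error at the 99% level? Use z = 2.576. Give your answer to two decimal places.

18.22

Full-length reliability (Spearman-Brown) = 2(0.6)/(1+0.6) ≈ 0.7500
SEM = 10.0000×√(1 − 0.7500) ≈ 5.0000
SE_diff = SEM × √2 ≈ 5.0000 × 1.4142 ≈ 7.0711
Minimum reliable difference = 2.576 × SE_diff ≈ 2.576 × 7.0711 ≈ 18.2151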